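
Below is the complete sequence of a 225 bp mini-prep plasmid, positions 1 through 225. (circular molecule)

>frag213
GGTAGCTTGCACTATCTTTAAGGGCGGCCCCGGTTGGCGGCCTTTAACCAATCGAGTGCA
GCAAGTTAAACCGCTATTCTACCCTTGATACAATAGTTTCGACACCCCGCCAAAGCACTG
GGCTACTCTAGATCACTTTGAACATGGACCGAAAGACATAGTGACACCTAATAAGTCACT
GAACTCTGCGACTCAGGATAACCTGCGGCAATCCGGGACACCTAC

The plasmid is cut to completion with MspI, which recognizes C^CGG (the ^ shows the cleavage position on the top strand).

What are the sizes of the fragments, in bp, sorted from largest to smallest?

MspI sites (CCGG) start at positions 30, 213.
MspI cuts after the first base of each site, so after positions 30, 213.
Circular molecule, 2 cuts → 2 fragments:
  31–213 → 183 bp
  214–225 then 1–30 → 12 + 30 = 42 bp
Sorted largest to smallest: 183, 42 bp.

183, 42 bp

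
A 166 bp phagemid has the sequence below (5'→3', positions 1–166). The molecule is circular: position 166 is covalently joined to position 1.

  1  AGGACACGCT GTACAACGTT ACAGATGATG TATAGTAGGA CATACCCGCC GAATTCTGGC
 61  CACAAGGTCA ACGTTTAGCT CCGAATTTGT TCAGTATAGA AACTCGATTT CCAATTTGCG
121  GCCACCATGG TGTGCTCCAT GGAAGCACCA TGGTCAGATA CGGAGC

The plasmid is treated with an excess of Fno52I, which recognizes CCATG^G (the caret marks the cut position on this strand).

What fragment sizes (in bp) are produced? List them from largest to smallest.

Fno52I sites (CCATGG) start at positions 125, 137, 148.
Fno52I cuts after base 5 of each site (before the last base), so after positions 129, 141, 152.
Circular molecule, 3 cuts → 3 fragments:
  130–141 → 12 bp
  142–152 → 11 bp
  153–166 then 1–129 → 14 + 129 = 143 bp
Sorted largest to smallest: 143, 12, 11 bp.

143, 12, 11 bp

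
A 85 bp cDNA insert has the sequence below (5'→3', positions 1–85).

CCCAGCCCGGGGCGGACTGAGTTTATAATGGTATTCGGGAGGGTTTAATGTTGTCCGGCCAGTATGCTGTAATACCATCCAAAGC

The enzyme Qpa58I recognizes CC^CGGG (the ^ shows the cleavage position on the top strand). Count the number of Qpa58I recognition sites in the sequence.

1

CCCGGG occurs starting at position 6.
Qpa58I cuts at 1 site.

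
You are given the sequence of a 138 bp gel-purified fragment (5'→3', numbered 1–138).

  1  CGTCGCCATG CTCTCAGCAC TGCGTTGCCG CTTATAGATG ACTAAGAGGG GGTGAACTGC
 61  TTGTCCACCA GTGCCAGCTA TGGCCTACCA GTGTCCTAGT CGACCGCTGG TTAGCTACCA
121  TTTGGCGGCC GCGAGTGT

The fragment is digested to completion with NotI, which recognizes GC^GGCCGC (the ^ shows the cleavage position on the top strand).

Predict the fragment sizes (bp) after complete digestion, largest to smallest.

The NotI site (GCGGCCGC) starts at position 125.
NotI cuts after base 2 of each site, so after position 126.
Linear molecule, 1 cut → 2 fragments:
  1–126 → 126 bp
  127–138 → 12 bp
Sorted largest to smallest: 126, 12 bp.

126, 12 bp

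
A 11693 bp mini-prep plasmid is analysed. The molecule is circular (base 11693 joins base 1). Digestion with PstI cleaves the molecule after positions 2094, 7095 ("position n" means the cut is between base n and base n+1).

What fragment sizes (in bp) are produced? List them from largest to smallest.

6692, 5001 bp

Circular molecule, 2 cuts → 2 fragments:
  7095 − 2094 = 5001 bp
  wrap: 11693 − 7095 + 2094 = 6692 bp
Sorted largest to smallest: 6692, 5001 bp.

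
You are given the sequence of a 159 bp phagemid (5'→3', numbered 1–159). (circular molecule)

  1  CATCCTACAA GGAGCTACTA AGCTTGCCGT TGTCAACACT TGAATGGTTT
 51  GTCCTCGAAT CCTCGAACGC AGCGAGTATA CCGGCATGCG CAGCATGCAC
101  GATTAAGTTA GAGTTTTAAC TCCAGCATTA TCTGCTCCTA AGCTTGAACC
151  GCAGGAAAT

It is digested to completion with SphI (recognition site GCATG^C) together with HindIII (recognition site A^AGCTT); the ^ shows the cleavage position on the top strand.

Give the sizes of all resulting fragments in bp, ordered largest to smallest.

68, 43, 39, 9 bp

SphI sites (GCATGC) start at positions 84, 93.
SphI cuts after base 5 of each site (before the last base), so after positions 88, 97.
HindIII sites (AAGCTT) start at positions 20, 140.
HindIII cuts after the first base of each site, so after positions 20, 140.
Combined cut positions: 20, 88, 97, 140.
Circular molecule, 4 cuts → 4 fragments:
  21–88 → 68 bp
  89–97 → 9 bp
  98–140 → 43 bp
  141–159 then 1–20 → 19 + 20 = 39 bp
Sorted largest to smallest: 68, 43, 39, 9 bp.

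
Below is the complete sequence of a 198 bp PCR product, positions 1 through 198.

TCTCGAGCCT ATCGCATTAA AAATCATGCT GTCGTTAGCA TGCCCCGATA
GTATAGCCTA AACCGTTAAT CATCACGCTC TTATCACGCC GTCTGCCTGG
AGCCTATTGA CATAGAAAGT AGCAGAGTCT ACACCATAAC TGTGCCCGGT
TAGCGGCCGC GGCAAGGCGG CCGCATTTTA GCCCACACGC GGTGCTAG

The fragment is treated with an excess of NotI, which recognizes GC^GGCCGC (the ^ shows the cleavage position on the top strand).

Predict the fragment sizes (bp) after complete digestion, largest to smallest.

154, 30, 14 bp

NotI sites (GCGGCCGC) start at positions 153, 167.
NotI cuts after base 2 of each site, so after positions 154, 168.
Linear molecule, 2 cuts → 3 fragments:
  1–154 → 154 bp
  155–168 → 14 bp
  169–198 → 30 bp
Sorted largest to smallest: 154, 30, 14 bp.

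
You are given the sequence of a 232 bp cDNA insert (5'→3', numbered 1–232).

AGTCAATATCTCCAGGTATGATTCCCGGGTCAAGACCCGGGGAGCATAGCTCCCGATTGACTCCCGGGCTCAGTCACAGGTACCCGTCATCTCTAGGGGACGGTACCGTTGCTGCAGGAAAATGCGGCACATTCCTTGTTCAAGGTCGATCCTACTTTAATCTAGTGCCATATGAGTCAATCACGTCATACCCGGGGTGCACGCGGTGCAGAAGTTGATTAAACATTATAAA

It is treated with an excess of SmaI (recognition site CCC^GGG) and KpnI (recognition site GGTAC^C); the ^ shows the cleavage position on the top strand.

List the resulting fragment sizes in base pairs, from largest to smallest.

SmaI sites (CCCGGG) start at positions 24, 36, 63, 191.
SmaI cuts after base 3 of each site, so after positions 26, 38, 65, 193.
KpnI sites (GGTACC) start at positions 79, 102.
KpnI cuts after base 5 of each site (before the last base), so after positions 83, 106.
Combined cut positions: 26, 38, 65, 83, 106, 193.
Linear molecule, 6 cuts → 7 fragments:
  1–26 → 26 bp
  27–38 → 12 bp
  39–65 → 27 bp
  66–83 → 18 bp
  84–106 → 23 bp
  107–193 → 87 bp
  194–232 → 39 bp
Sorted largest to smallest: 87, 39, 27, 26, 23, 18, 12 bp.

87, 39, 27, 26, 23, 18, 12 bp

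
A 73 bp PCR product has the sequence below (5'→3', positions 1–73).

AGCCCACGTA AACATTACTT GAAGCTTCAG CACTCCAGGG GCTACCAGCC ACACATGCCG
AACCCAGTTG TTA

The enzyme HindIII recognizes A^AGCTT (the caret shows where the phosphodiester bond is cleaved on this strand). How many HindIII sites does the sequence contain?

AAGCTT occurs starting at position 22.
HindIII cuts at 1 site.

1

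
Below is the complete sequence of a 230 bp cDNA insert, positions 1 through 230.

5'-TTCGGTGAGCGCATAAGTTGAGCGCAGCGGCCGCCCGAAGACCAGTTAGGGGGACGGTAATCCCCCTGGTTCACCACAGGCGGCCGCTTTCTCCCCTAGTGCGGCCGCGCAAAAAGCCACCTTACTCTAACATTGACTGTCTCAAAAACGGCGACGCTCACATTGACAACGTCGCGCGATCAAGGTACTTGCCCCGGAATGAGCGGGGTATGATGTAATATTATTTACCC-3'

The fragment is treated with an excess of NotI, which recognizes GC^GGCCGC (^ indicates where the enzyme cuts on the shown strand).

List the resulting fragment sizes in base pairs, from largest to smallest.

NotI sites (GCGGCCGC) start at positions 27, 80, 101.
NotI cuts after base 2 of each site, so after positions 28, 81, 102.
Linear molecule, 3 cuts → 4 fragments:
  1–28 → 28 bp
  29–81 → 53 bp
  82–102 → 21 bp
  103–230 → 128 bp
Sorted largest to smallest: 128, 53, 28, 21 bp.

128, 53, 28, 21 bp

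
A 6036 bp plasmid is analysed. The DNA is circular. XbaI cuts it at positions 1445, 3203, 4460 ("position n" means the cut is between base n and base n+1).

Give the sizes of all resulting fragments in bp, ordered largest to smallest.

3021, 1758, 1257 bp

Circular molecule, 3 cuts → 3 fragments:
  3203 − 1445 = 1758 bp
  4460 − 3203 = 1257 bp
  wrap: 6036 − 4460 + 1445 = 3021 bp
Sorted largest to smallest: 3021, 1758, 1257 bp.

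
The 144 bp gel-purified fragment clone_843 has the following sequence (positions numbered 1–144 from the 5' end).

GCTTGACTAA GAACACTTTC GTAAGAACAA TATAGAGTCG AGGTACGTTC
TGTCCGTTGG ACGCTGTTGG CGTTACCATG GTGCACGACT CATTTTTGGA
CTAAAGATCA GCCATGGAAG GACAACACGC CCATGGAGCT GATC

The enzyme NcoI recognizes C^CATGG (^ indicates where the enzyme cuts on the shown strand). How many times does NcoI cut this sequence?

3

CCATGG occurs starting at positions 76, 112, 131.
NcoI cuts at 3 sites.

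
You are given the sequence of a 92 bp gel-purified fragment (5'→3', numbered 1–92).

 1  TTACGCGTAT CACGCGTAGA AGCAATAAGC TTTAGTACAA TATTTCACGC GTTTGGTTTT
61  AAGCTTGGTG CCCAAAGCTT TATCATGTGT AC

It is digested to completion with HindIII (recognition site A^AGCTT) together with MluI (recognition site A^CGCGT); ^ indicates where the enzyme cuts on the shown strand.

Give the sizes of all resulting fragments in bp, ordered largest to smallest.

HindIII sites (AAGCTT) start at positions 27, 61, 75.
HindIII cuts after the first base of each site, so after positions 27, 61, 75.
MluI sites (ACGCGT) start at positions 3, 12, 47.
MluI cuts after the first base of each site, so after positions 3, 12, 47.
Combined cut positions: 3, 12, 27, 47, 61, 75.
Linear molecule, 6 cuts → 7 fragments:
  1–3 → 3 bp
  4–12 → 9 bp
  13–27 → 15 bp
  28–47 → 20 bp
  48–61 → 14 bp
  62–75 → 14 bp
  76–92 → 17 bp
Sorted largest to smallest: 20, 17, 15, 14, 14, 9, 3 bp.

20, 17, 15, 14, 14, 9, 3 bp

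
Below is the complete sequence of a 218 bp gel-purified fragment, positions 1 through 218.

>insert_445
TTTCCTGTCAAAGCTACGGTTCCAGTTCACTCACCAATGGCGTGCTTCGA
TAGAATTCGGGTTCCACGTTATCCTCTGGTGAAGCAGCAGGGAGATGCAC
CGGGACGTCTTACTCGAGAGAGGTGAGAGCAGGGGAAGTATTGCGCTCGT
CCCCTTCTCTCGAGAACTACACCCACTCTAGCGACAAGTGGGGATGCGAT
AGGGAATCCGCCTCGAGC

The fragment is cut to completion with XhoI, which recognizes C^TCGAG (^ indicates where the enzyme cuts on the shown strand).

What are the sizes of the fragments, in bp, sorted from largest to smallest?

113, 53, 46, 6 bp

XhoI sites (CTCGAG) start at positions 113, 159, 212.
XhoI cuts after the first base of each site, so after positions 113, 159, 212.
Linear molecule, 3 cuts → 4 fragments:
  1–113 → 113 bp
  114–159 → 46 bp
  160–212 → 53 bp
  213–218 → 6 bp
Sorted largest to smallest: 113, 53, 46, 6 bp.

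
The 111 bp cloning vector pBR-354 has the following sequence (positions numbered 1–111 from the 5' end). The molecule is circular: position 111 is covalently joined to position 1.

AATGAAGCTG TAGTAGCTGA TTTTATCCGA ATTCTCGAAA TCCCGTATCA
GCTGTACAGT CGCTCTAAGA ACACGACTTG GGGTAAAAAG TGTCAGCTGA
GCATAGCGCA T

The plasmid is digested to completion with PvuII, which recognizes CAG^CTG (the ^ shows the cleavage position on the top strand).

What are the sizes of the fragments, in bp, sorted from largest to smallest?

PvuII sites (CAGCTG) start at positions 49, 94.
PvuII cuts after base 3 of each site, so after positions 51, 96.
Circular molecule, 2 cuts → 2 fragments:
  52–96 → 45 bp
  97–111 then 1–51 → 15 + 51 = 66 bp
Sorted largest to smallest: 66, 45 bp.

66, 45 bp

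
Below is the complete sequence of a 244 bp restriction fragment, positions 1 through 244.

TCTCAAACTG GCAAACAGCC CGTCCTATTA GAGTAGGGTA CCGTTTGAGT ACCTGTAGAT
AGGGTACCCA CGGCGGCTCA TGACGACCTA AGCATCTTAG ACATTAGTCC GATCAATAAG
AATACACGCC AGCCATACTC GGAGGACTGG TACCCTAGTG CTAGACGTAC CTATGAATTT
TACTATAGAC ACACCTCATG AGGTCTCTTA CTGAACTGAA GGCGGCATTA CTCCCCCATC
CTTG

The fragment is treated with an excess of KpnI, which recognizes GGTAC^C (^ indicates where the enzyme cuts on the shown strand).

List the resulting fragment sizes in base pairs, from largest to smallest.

KpnI sites (GGTACC) start at positions 37, 63, 149.
KpnI cuts after base 5 of each site (before the last base), so after positions 41, 67, 153.
Linear molecule, 3 cuts → 4 fragments:
  1–41 → 41 bp
  42–67 → 26 bp
  68–153 → 86 bp
  154–244 → 91 bp
Sorted largest to smallest: 91, 86, 41, 26 bp.

91, 86, 41, 26 bp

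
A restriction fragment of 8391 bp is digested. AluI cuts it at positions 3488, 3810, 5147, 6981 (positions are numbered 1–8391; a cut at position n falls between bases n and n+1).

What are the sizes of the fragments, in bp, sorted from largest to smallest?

3488, 1834, 1410, 1337, 322 bp

Linear molecule, 4 cuts → 5 fragments:
  3488 − 0 = 3488 bp
  3810 − 3488 = 322 bp
  5147 − 3810 = 1337 bp
  6981 − 5147 = 1834 bp
  8391 − 6981 = 1410 bp
Sorted largest to smallest: 3488, 1834, 1410, 1337, 322 bp.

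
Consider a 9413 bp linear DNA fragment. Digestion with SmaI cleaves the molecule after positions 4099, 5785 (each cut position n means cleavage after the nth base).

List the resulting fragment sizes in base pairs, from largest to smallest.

Linear molecule, 2 cuts → 3 fragments:
  4099 − 0 = 4099 bp
  5785 − 4099 = 1686 bp
  9413 − 5785 = 3628 bp
Sorted largest to smallest: 4099, 3628, 1686 bp.

4099, 3628, 1686 bp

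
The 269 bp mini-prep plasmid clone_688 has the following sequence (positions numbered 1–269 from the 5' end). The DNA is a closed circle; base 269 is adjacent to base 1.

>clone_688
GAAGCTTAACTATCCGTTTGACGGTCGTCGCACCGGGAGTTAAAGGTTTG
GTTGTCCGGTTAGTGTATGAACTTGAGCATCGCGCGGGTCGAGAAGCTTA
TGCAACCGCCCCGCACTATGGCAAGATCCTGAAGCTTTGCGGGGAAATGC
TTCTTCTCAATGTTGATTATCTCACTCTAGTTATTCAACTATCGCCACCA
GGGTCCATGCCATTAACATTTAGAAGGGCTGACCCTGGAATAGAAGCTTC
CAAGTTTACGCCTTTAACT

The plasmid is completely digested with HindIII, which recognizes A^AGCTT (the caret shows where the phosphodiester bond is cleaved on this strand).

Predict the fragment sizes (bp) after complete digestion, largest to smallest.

112, 92, 38, 27 bp

HindIII sites (AAGCTT) start at positions 2, 94, 132, 244.
HindIII cuts after the first base of each site, so after positions 2, 94, 132, 244.
Circular molecule, 4 cuts → 4 fragments:
  3–94 → 92 bp
  95–132 → 38 bp
  133–244 → 112 bp
  245–269 then 1–2 → 25 + 2 = 27 bp
Sorted largest to smallest: 112, 92, 38, 27 bp.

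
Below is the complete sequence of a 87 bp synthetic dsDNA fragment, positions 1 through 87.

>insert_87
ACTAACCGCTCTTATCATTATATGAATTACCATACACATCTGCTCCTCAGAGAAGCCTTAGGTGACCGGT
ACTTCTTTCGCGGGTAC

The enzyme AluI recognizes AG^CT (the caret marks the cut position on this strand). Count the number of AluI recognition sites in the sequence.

0

No occurrence of AGCT is present in the sequence.
AluI does not cut: 0 sites.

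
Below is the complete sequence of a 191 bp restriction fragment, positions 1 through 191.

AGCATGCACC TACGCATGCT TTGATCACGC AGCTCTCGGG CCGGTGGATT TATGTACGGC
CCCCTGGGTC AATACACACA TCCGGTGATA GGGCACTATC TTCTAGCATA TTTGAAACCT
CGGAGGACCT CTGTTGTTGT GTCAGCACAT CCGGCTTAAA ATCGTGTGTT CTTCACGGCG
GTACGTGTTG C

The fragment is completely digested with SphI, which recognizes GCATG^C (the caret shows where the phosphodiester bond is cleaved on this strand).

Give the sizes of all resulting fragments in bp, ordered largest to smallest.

SphI sites (GCATGC) start at positions 2, 14.
SphI cuts after base 5 of each site (before the last base), so after positions 6, 18.
Linear molecule, 2 cuts → 3 fragments:
  1–6 → 6 bp
  7–18 → 12 bp
  19–191 → 173 bp
Sorted largest to smallest: 173, 12, 6 bp.

173, 12, 6 bp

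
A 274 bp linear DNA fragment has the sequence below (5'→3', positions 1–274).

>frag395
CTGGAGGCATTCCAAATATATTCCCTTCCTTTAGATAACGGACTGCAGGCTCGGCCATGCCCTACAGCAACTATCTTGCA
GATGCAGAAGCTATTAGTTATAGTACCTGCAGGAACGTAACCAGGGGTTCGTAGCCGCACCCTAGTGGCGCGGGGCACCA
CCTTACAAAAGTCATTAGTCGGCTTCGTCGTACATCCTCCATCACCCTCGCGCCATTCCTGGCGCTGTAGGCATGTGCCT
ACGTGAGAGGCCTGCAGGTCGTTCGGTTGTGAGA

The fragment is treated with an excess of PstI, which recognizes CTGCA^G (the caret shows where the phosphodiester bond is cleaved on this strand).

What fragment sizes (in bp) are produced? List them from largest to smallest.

PstI sites (CTGCAG) start at positions 43, 107, 252.
PstI cuts after base 5 of each site (before the last base), so after positions 47, 111, 256.
Linear molecule, 3 cuts → 4 fragments:
  1–47 → 47 bp
  48–111 → 64 bp
  112–256 → 145 bp
  257–274 → 18 bp
Sorted largest to smallest: 145, 64, 47, 18 bp.

145, 64, 47, 18 bp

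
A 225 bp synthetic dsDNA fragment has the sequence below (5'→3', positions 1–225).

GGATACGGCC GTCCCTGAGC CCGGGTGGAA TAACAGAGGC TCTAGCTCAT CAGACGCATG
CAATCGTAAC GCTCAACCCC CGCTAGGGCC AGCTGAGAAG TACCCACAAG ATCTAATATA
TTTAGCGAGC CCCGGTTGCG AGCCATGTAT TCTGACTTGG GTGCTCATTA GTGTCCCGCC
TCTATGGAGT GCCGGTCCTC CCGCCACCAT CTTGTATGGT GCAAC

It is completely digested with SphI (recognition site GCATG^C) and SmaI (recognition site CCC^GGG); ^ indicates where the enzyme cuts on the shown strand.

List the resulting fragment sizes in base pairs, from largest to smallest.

The SphI site (GCATGC) starts at position 56.
SphI cuts after base 5 of each site (before the last base), so after position 60.
The SmaI site (CCCGGG) starts at position 20.
SmaI cuts after base 3 of each site, so after position 22.
Combined cut positions: 22, 60.
Linear molecule, 2 cuts → 3 fragments:
  1–22 → 22 bp
  23–60 → 38 bp
  61–225 → 165 bp
Sorted largest to smallest: 165, 38, 22 bp.

165, 38, 22 bp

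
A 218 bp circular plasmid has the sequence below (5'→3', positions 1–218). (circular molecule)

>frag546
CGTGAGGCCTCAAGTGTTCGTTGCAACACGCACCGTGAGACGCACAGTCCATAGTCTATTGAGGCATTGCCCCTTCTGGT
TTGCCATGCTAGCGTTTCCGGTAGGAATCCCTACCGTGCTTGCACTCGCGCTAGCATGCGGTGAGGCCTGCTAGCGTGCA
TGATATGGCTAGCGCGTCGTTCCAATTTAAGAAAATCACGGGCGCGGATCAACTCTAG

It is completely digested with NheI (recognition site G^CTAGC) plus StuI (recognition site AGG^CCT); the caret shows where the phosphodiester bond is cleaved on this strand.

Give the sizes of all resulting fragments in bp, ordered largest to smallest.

81, 57, 42, 18, 16, 4 bp

NheI sites (GCTAGC) start at positions 88, 130, 150, 168.
NheI cuts after the first base of each site, so after positions 88, 130, 150, 168.
StuI sites (AGGCCT) start at positions 5, 144.
StuI cuts after base 3 of each site, so after positions 7, 146.
Combined cut positions: 7, 88, 130, 146, 150, 168.
Circular molecule, 6 cuts → 6 fragments:
  8–88 → 81 bp
  89–130 → 42 bp
  131–146 → 16 bp
  147–150 → 4 bp
  151–168 → 18 bp
  169–218 then 1–7 → 50 + 7 = 57 bp
Sorted largest to smallest: 81, 57, 42, 18, 16, 4 bp.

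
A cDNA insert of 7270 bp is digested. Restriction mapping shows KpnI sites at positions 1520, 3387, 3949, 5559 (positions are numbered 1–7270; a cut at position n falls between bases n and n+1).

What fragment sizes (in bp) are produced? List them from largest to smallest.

Linear molecule, 4 cuts → 5 fragments:
  1520 − 0 = 1520 bp
  3387 − 1520 = 1867 bp
  3949 − 3387 = 562 bp
  5559 − 3949 = 1610 bp
  7270 − 5559 = 1711 bp
Sorted largest to smallest: 1867, 1711, 1610, 1520, 562 bp.

1867, 1711, 1610, 1520, 562 bp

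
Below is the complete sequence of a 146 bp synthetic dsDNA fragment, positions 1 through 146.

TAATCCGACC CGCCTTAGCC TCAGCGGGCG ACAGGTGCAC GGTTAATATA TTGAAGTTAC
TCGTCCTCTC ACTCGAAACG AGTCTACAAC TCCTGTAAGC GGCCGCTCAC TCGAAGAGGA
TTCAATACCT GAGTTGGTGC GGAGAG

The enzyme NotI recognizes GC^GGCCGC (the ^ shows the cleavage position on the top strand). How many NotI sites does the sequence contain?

GCGGCCGC occurs starting at position 99.
NotI cuts at 1 site.

1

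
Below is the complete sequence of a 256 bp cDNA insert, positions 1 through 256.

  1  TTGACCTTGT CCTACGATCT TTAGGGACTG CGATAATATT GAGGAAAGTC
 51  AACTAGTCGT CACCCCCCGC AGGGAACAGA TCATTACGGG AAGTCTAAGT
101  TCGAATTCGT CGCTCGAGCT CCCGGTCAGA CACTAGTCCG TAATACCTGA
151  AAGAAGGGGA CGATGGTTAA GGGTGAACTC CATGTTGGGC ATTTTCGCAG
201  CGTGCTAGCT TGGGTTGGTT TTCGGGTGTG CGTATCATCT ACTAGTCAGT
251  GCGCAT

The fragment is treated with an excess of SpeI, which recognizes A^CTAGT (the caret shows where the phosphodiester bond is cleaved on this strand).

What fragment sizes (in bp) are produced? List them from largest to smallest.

109, 80, 52, 15 bp

SpeI sites (ACTAGT) start at positions 52, 132, 241.
SpeI cuts after the first base of each site, so after positions 52, 132, 241.
Linear molecule, 3 cuts → 4 fragments:
  1–52 → 52 bp
  53–132 → 80 bp
  133–241 → 109 bp
  242–256 → 15 bp
Sorted largest to smallest: 109, 80, 52, 15 bp.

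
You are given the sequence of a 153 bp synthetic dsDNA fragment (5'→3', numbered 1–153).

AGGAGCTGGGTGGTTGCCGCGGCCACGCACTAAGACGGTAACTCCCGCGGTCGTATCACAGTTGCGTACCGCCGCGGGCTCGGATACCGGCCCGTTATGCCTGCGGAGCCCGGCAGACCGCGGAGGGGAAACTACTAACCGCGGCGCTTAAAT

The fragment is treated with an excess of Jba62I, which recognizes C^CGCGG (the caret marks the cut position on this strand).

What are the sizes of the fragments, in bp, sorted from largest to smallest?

Jba62I sites (CCGCGG) start at positions 17, 45, 72, 118, 139.
Jba62I cuts after the first base of each site, so after positions 17, 45, 72, 118, 139.
Linear molecule, 5 cuts → 6 fragments:
  1–17 → 17 bp
  18–45 → 28 bp
  46–72 → 27 bp
  73–118 → 46 bp
  119–139 → 21 bp
  140–153 → 14 bp
Sorted largest to smallest: 46, 28, 27, 21, 17, 14 bp.

46, 28, 27, 21, 17, 14 bp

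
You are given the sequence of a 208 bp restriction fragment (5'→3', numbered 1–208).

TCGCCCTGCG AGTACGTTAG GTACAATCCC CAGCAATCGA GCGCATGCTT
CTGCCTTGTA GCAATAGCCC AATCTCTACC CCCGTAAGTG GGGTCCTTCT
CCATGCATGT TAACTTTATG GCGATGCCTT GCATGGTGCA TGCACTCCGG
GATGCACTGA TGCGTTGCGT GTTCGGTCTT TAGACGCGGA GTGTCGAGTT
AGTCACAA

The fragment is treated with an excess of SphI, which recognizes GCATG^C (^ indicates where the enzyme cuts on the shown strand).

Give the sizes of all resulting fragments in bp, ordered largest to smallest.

SphI sites (GCATGC) start at positions 43, 138.
SphI cuts after base 5 of each site (before the last base), so after positions 47, 142.
Linear molecule, 2 cuts → 3 fragments:
  1–47 → 47 bp
  48–142 → 95 bp
  143–208 → 66 bp
Sorted largest to smallest: 95, 66, 47 bp.

95, 66, 47 bp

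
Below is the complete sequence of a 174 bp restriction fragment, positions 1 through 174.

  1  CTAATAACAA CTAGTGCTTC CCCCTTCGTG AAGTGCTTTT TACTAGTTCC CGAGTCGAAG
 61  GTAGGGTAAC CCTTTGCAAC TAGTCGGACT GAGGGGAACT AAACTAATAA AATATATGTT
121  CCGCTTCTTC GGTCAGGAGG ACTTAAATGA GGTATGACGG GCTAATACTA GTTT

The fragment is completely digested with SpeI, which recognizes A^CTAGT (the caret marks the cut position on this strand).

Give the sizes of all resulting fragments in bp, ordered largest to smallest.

SpeI sites (ACTAGT) start at positions 10, 42, 79, 167.
SpeI cuts after the first base of each site, so after positions 10, 42, 79, 167.
Linear molecule, 4 cuts → 5 fragments:
  1–10 → 10 bp
  11–42 → 32 bp
  43–79 → 37 bp
  80–167 → 88 bp
  168–174 → 7 bp
Sorted largest to smallest: 88, 37, 32, 10, 7 bp.

88, 37, 32, 10, 7 bp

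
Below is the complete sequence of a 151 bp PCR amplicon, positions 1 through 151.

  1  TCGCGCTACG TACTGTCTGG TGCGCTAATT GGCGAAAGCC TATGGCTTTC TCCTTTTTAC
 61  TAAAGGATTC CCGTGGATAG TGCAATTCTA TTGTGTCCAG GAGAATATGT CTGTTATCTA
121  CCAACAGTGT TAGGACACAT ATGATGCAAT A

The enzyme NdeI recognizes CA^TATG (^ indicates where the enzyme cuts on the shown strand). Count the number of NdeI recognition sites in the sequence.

CATATG occurs starting at position 138.
NdeI cuts at 1 site.

1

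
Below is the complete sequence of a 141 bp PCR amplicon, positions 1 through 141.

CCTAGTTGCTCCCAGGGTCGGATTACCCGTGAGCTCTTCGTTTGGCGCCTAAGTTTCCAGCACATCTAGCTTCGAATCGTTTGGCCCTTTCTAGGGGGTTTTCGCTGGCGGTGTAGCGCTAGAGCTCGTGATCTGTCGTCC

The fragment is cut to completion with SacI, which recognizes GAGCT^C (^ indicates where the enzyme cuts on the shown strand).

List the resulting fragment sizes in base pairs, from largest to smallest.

91, 35, 15 bp

SacI sites (GAGCTC) start at positions 31, 122.
SacI cuts after base 5 of each site (before the last base), so after positions 35, 126.
Linear molecule, 2 cuts → 3 fragments:
  1–35 → 35 bp
  36–126 → 91 bp
  127–141 → 15 bp
Sorted largest to smallest: 91, 35, 15 bp.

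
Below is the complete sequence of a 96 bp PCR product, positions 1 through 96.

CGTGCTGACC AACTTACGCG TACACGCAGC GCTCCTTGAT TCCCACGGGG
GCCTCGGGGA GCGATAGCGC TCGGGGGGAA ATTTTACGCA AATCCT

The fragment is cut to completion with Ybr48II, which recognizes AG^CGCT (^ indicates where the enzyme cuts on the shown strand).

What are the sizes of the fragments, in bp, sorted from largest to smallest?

38, 29, 29 bp

Ybr48II sites (AGCGCT) start at positions 28, 66.
Ybr48II cuts after base 2 of each site, so after positions 29, 67.
Linear molecule, 2 cuts → 3 fragments:
  1–29 → 29 bp
  30–67 → 38 bp
  68–96 → 29 bp
Sorted largest to smallest: 38, 29, 29 bp.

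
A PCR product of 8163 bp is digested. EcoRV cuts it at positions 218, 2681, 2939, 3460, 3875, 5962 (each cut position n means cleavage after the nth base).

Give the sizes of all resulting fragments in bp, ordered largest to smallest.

2463, 2201, 2087, 521, 415, 258, 218 bp

Linear molecule, 6 cuts → 7 fragments:
  218 − 0 = 218 bp
  2681 − 218 = 2463 bp
  2939 − 2681 = 258 bp
  3460 − 2939 = 521 bp
  3875 − 3460 = 415 bp
  5962 − 3875 = 2087 bp
  8163 − 5962 = 2201 bp
Sorted largest to smallest: 2463, 2201, 2087, 521, 415, 258, 218 bp.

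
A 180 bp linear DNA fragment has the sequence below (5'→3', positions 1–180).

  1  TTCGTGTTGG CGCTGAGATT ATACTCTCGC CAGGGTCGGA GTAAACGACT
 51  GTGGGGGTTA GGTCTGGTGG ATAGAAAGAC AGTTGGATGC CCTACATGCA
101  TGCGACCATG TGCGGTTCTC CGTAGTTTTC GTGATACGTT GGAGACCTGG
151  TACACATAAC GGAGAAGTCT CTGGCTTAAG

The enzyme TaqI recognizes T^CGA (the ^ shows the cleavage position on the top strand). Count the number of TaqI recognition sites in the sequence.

No occurrence of TCGA is present in the sequence.
TaqI does not cut: 0 sites.

0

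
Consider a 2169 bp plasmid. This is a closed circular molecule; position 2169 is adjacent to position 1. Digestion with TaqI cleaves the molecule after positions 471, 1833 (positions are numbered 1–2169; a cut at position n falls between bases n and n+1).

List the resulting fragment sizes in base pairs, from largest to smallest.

Circular molecule, 2 cuts → 2 fragments:
  1833 − 471 = 1362 bp
  wrap: 2169 − 1833 + 471 = 807 bp
Sorted largest to smallest: 1362, 807 bp.

1362, 807 bp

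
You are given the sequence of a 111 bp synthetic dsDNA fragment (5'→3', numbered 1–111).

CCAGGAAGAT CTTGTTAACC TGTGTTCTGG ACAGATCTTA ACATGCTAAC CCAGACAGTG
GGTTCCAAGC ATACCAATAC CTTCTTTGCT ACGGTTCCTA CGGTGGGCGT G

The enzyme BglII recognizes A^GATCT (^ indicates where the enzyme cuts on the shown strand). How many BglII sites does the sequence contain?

2

AGATCT occurs starting at positions 7, 33.
BglII cuts at 2 sites.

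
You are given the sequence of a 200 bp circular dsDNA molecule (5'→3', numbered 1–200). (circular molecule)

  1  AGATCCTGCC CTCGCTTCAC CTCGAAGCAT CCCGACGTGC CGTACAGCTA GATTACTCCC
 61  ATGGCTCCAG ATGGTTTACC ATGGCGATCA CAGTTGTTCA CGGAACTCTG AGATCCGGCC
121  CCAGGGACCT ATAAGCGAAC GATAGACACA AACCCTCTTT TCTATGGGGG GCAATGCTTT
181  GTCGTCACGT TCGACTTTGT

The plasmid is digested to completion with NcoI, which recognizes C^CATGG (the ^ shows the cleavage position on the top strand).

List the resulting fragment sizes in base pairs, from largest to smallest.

NcoI sites (CCATGG) start at positions 59, 79.
NcoI cuts after the first base of each site, so after positions 59, 79.
Circular molecule, 2 cuts → 2 fragments:
  60–79 → 20 bp
  80–200 then 1–59 → 121 + 59 = 180 bp
Sorted largest to smallest: 180, 20 bp.

180, 20 bp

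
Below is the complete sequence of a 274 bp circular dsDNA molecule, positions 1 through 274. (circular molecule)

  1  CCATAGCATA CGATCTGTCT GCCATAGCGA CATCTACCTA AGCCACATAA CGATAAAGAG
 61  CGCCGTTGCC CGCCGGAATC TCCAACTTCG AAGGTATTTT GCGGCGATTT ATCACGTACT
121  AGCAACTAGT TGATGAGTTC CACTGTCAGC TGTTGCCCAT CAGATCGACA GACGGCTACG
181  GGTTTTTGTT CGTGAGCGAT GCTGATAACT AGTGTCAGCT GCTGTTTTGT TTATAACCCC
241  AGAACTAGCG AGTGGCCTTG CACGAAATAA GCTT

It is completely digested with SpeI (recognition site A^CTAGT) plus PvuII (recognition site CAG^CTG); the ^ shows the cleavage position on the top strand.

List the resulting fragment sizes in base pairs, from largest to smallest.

181, 59, 24, 10 bp

SpeI sites (ACTAGT) start at positions 125, 208.
SpeI cuts after the first base of each site, so after positions 125, 208.
PvuII sites (CAGCTG) start at positions 147, 216.
PvuII cuts after base 3 of each site, so after positions 149, 218.
Combined cut positions: 125, 149, 208, 218.
Circular molecule, 4 cuts → 4 fragments:
  126–149 → 24 bp
  150–208 → 59 bp
  209–218 → 10 bp
  219–274 then 1–125 → 56 + 125 = 181 bp
Sorted largest to smallest: 181, 59, 24, 10 bp.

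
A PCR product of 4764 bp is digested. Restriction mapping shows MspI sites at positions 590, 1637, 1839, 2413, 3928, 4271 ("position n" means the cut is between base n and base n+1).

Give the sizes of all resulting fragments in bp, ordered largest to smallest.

Linear molecule, 6 cuts → 7 fragments:
  590 − 0 = 590 bp
  1637 − 590 = 1047 bp
  1839 − 1637 = 202 bp
  2413 − 1839 = 574 bp
  3928 − 2413 = 1515 bp
  4271 − 3928 = 343 bp
  4764 − 4271 = 493 bp
Sorted largest to smallest: 1515, 1047, 590, 574, 493, 343, 202 bp.

1515, 1047, 590, 574, 493, 343, 202 bp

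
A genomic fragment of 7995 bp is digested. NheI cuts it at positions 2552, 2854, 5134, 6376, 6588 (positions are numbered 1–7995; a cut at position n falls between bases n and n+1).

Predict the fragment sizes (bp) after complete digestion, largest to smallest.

2552, 2280, 1407, 1242, 302, 212 bp

Linear molecule, 5 cuts → 6 fragments:
  2552 − 0 = 2552 bp
  2854 − 2552 = 302 bp
  5134 − 2854 = 2280 bp
  6376 − 5134 = 1242 bp
  6588 − 6376 = 212 bp
  7995 − 6588 = 1407 bp
Sorted largest to smallest: 2552, 2280, 1407, 1242, 302, 212 bp.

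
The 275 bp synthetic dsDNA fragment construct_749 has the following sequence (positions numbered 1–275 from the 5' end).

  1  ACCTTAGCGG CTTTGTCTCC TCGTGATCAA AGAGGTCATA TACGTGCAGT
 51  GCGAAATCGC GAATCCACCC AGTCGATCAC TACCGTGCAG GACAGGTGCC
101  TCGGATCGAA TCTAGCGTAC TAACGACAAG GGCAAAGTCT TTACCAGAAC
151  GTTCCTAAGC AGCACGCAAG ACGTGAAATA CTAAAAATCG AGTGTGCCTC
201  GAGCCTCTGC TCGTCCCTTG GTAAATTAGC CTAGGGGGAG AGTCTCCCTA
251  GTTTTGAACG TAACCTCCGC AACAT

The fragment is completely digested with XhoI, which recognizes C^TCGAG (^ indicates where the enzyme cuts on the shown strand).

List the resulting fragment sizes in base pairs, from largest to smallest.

The XhoI site (CTCGAG) starts at position 198.
XhoI cuts after the first base of each site, so after position 198.
Linear molecule, 1 cut → 2 fragments:
  1–198 → 198 bp
  199–275 → 77 bp
Sorted largest to smallest: 198, 77 bp.

198, 77 bp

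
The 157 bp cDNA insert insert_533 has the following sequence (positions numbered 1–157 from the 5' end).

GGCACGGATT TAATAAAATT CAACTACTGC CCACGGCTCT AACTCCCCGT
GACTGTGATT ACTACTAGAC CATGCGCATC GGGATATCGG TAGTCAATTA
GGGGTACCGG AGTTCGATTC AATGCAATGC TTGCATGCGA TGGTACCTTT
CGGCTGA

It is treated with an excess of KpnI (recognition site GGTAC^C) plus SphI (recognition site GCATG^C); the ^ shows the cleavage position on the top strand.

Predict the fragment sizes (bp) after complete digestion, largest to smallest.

107, 30, 11, 9 bp

KpnI sites (GGTACC) start at positions 103, 142.
KpnI cuts after base 5 of each site (before the last base), so after positions 107, 146.
The SphI site (GCATGC) starts at position 133.
SphI cuts after base 5 of each site (before the last base), so after position 137.
Combined cut positions: 107, 137, 146.
Linear molecule, 3 cuts → 4 fragments:
  1–107 → 107 bp
  108–137 → 30 bp
  138–146 → 9 bp
  147–157 → 11 bp
Sorted largest to smallest: 107, 30, 11, 9 bp.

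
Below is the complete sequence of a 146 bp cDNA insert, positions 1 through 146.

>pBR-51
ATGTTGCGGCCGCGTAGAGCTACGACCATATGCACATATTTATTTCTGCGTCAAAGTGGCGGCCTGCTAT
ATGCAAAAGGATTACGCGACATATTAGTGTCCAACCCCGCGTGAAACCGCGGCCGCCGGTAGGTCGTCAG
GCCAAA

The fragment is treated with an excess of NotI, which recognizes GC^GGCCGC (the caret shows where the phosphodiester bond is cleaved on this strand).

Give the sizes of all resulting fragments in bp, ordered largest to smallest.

113, 26, 7 bp

NotI sites (GCGGCCGC) start at positions 6, 119.
NotI cuts after base 2 of each site, so after positions 7, 120.
Linear molecule, 2 cuts → 3 fragments:
  1–7 → 7 bp
  8–120 → 113 bp
  121–146 → 26 bp
Sorted largest to smallest: 113, 26, 7 bp.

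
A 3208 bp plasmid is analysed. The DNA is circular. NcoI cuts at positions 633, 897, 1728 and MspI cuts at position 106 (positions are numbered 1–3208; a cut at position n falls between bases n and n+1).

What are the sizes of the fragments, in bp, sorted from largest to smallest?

Combined cut positions (sorted): 106, 633, 897, 1728.
Circular molecule, 4 cuts → 4 fragments:
  633 − 106 = 527 bp
  897 − 633 = 264 bp
  1728 − 897 = 831 bp
  wrap: 3208 − 1728 + 106 = 1586 bp
Sorted largest to smallest: 1586, 831, 527, 264 bp.

1586, 831, 527, 264 bp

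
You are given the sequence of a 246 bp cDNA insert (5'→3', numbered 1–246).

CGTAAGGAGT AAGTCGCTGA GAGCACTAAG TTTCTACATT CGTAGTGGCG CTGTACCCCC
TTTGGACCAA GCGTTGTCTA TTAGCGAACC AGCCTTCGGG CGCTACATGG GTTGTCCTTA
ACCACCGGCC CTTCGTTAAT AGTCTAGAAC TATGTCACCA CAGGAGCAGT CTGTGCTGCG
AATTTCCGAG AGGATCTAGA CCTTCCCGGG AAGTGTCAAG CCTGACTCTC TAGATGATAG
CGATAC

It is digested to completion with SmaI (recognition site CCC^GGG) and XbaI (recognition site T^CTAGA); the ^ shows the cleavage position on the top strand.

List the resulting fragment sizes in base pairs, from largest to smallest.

The SmaI site (CCCGGG) starts at position 205.
SmaI cuts after base 3 of each site, so after position 207.
XbaI sites (TCTAGA) start at positions 143, 195, 229.
XbaI cuts after the first base of each site, so after positions 143, 195, 229.
Combined cut positions: 143, 195, 207, 229.
Linear molecule, 4 cuts → 5 fragments:
  1–143 → 143 bp
  144–195 → 52 bp
  196–207 → 12 bp
  208–229 → 22 bp
  230–246 → 17 bp
Sorted largest to smallest: 143, 52, 22, 17, 12 bp.

143, 52, 22, 17, 12 bp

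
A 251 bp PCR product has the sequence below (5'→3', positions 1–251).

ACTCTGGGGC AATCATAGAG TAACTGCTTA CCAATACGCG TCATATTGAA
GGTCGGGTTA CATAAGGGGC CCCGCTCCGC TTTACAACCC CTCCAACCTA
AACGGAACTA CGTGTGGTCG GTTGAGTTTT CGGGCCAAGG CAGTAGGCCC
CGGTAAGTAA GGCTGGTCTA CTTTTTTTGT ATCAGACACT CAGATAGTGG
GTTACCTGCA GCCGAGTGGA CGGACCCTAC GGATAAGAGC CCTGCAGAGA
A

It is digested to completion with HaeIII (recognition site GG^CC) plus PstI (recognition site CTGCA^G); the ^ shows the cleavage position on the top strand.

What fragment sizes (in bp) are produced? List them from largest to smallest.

HaeIII sites (GGCC) start at positions 68, 133, 146.
HaeIII cuts after base 2 of each site, so after positions 69, 134, 147.
PstI sites (CTGCAG) start at positions 206, 242.
PstI cuts after base 5 of each site (before the last base), so after positions 210, 246.
Combined cut positions: 69, 134, 147, 210, 246.
Linear molecule, 5 cuts → 6 fragments:
  1–69 → 69 bp
  70–134 → 65 bp
  135–147 → 13 bp
  148–210 → 63 bp
  211–246 → 36 bp
  247–251 → 5 bp
Sorted largest to smallest: 69, 65, 63, 36, 13, 5 bp.

69, 65, 63, 36, 13, 5 bp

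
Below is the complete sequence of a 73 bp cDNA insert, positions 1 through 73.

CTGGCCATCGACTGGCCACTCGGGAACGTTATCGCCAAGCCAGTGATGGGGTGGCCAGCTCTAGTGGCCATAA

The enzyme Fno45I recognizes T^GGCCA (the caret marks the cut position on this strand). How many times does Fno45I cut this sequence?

4

TGGCCA occurs starting at positions 2, 13, 52, 65.
Fno45I cuts at 4 sites.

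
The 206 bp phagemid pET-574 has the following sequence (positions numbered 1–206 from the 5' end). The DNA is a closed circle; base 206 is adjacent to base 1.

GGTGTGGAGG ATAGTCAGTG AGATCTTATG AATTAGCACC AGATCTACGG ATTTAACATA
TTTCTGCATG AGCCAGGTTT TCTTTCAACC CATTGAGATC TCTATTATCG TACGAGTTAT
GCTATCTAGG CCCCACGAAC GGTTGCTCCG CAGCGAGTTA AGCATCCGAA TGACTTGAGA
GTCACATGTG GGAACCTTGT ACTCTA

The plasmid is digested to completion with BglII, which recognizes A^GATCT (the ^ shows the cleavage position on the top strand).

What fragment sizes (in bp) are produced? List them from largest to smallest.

BglII sites (AGATCT) start at positions 21, 41, 96.
BglII cuts after the first base of each site, so after positions 21, 41, 96.
Circular molecule, 3 cuts → 3 fragments:
  22–41 → 20 bp
  42–96 → 55 bp
  97–206 then 1–21 → 110 + 21 = 131 bp
Sorted largest to smallest: 131, 55, 20 bp.

131, 55, 20 bp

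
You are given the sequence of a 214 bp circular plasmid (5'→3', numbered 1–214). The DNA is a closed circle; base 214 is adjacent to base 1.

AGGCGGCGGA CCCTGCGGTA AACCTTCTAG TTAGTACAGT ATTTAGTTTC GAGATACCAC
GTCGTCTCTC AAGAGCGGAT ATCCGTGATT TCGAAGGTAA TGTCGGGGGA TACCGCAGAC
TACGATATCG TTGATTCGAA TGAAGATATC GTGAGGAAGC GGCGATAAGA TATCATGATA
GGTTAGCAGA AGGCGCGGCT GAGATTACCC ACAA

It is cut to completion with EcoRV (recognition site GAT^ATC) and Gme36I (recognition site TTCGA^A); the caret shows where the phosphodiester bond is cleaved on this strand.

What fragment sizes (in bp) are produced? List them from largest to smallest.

123, 32, 24, 14, 13, 8 bp

EcoRV sites (GATATC) start at positions 78, 124, 145, 169.
EcoRV cuts after base 3 of each site, so after positions 80, 126, 147, 171.
Gme36I sites (TTCGAA) start at positions 90, 135.
Gme36I cuts after base 5 of each site (before the last base), so after positions 94, 139.
Combined cut positions: 80, 94, 126, 139, 147, 171.
Circular molecule, 6 cuts → 6 fragments:
  81–94 → 14 bp
  95–126 → 32 bp
  127–139 → 13 bp
  140–147 → 8 bp
  148–171 → 24 bp
  172–214 then 1–80 → 43 + 80 = 123 bp
Sorted largest to smallest: 123, 32, 24, 14, 13, 8 bp.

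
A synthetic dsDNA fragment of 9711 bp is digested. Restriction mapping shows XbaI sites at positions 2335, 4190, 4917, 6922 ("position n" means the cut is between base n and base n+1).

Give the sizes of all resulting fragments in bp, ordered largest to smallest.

Linear molecule, 4 cuts → 5 fragments:
  2335 − 0 = 2335 bp
  4190 − 2335 = 1855 bp
  4917 − 4190 = 727 bp
  6922 − 4917 = 2005 bp
  9711 − 6922 = 2789 bp
Sorted largest to smallest: 2789, 2335, 2005, 1855, 727 bp.

2789, 2335, 2005, 1855, 727 bp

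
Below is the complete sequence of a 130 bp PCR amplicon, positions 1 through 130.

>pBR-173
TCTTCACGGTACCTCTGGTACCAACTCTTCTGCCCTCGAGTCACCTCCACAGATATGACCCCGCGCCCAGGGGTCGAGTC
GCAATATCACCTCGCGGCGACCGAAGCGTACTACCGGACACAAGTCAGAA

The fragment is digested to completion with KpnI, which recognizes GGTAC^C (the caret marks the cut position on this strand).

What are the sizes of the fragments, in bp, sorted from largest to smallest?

109, 12, 9 bp

KpnI sites (GGTACC) start at positions 8, 17.
KpnI cuts after base 5 of each site (before the last base), so after positions 12, 21.
Linear molecule, 2 cuts → 3 fragments:
  1–12 → 12 bp
  13–21 → 9 bp
  22–130 → 109 bp
Sorted largest to smallest: 109, 12, 9 bp.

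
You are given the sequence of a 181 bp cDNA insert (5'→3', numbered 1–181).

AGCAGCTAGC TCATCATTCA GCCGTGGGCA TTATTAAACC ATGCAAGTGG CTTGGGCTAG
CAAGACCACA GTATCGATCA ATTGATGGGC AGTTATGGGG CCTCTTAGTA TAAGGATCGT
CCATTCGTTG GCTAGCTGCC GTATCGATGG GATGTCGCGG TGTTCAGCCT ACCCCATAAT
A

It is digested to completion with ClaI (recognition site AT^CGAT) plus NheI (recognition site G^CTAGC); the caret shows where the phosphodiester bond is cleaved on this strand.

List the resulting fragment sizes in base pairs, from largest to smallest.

57, 51, 37, 18, 13, 5 bp

ClaI sites (ATCGAT) start at positions 73, 143.
ClaI cuts after base 2 of each site, so after positions 74, 144.
NheI sites (GCTAGC) start at positions 5, 56, 131.
NheI cuts after the first base of each site, so after positions 5, 56, 131.
Combined cut positions: 5, 56, 74, 131, 144.
Linear molecule, 5 cuts → 6 fragments:
  1–5 → 5 bp
  6–56 → 51 bp
  57–74 → 18 bp
  75–131 → 57 bp
  132–144 → 13 bp
  145–181 → 37 bp
Sorted largest to smallest: 57, 51, 37, 18, 13, 5 bp.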